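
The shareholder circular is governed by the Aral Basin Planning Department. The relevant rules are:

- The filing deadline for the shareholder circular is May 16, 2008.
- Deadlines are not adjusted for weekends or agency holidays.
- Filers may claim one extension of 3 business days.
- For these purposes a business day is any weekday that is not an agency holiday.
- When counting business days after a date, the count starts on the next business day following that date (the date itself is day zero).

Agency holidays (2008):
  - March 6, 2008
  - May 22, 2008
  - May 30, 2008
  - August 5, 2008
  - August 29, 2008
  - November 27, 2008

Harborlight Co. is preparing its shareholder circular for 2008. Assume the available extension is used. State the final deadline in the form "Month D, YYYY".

The statutory due date is May 16, 2008.
May 16, 2008 is a Friday; no weekend or holiday adjustment applies.
The 3-business-day extension runs from May 16, 2008 to May 21, 2008.
No adjustment is made for weekends or holidays, so May 21, 2008 stands.
So the filing is due May 21, 2008.

May 21, 2008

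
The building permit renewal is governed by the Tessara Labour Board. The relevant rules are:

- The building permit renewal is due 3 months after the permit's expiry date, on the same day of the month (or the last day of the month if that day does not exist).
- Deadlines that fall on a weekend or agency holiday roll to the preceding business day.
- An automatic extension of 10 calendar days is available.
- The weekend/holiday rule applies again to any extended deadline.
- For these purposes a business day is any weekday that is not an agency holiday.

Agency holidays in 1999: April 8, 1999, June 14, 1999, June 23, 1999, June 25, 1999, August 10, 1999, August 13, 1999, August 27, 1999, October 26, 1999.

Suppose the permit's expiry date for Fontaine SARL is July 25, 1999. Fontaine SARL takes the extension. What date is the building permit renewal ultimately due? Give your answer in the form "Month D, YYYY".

November 4, 1999

Moving 3 months forward from July 25, 1999 on the corresponding day gives October 25, 1999.
October 25, 1999 is a Monday and not a listed holiday, so it stands.
Add the 10 calendar-day extension to October 25, 1999: November 4, 1999.
November 4, 1999 falls on a Thursday, which is a business day, so no adjustment is needed.
Deadline: November 4, 1999.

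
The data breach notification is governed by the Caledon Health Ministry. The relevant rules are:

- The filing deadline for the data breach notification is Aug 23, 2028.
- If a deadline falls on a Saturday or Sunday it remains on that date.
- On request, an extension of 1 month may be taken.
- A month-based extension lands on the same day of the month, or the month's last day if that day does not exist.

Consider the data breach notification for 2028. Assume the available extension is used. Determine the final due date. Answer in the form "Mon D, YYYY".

Sep 23, 2028

The stated deadline is Aug 23, 2028.
Aug 23, 2028 is a Wednesday; no weekend or holiday adjustment applies.
The 1 month extension carries Aug 23, 2028 to Sep 23, 2028.
Sep 23, 2028 falls on a Saturday. The rules make no weekend/holiday allowance, so it remains Sep 23, 2028.
Deadline: Sep 23, 2028.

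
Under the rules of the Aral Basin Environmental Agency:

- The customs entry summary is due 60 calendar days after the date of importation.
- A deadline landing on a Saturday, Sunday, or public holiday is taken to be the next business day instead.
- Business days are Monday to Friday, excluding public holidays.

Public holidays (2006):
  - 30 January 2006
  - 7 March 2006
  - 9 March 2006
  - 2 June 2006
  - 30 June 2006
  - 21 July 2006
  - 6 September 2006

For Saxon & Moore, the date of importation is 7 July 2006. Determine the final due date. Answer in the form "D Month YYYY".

5 September 2006

From 7 July 2006, 60 calendar days later is 5 September 2006.
5 September 2006 is a Tuesday and not a listed holiday, so it stands.
Final deadline: 5 September 2006.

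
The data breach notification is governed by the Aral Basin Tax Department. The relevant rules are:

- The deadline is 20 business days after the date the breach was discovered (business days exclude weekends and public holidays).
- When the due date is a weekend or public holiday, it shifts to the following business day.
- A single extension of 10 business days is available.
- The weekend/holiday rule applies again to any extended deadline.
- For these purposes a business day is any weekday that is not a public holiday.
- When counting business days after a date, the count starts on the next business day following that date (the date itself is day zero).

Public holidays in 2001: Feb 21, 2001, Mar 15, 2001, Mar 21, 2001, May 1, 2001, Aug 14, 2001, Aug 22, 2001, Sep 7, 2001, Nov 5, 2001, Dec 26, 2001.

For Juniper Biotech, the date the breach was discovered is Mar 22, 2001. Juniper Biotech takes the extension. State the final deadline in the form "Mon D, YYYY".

May 4, 2001

Starting the day after Mar 22, 2001 and counting 20 business days lands on Apr 19, 2001.
Apr 19, 2001 falls on a Thursday, which is a business day, so no adjustment is needed.
Applying the 10-business-day extension: 10 business days after Apr 19, 2001 is May 4, 2001.
May 4, 2001 (Friday) is already a business day.
Final deadline: May 4, 2001.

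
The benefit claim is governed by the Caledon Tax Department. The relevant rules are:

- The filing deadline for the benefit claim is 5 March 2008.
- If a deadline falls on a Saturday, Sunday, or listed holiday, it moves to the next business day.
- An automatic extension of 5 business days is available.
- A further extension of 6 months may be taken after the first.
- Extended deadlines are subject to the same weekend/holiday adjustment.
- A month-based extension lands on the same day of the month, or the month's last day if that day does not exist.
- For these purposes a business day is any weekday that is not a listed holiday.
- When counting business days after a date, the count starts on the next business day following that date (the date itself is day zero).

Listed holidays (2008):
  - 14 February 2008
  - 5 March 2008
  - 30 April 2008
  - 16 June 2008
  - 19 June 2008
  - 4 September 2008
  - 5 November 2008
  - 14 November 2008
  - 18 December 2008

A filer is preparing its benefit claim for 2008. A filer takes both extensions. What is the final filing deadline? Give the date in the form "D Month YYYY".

Start from the fixed due date, 5 March 2008.
5 March 2008 falls on a listed holiday. Rolling to the next business day gives 6 March 2008, a Thursday.
Counting 5 further business days from 6 March 2008 reaches 13 March 2008.
Since 13 March 2008 is a Thursday and not a holiday, the date is unchanged.
The 6 months extension carries 13 March 2008 to 13 September 2008.
13 September 2008 falls on a Saturday. Rolling to the next business day gives 15 September 2008, a Monday.
Deadline: 15 September 2008.

15 September 2008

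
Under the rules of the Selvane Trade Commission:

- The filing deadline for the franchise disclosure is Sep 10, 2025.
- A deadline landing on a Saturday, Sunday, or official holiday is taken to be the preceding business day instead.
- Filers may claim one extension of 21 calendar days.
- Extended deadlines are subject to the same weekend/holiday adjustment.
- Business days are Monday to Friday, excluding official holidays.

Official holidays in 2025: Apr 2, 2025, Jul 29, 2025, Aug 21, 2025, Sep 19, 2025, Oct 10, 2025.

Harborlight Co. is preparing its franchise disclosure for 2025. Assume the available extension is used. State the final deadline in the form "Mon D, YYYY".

The stated deadline is Sep 10, 2025.
Since Sep 10, 2025 is a Wednesday and not a holiday, the date is unchanged.
With the 21-day extension, Sep 10, 2025 becomes Oct 1, 2025.
Oct 1, 2025 (Wednesday) is already a business day.
The final due date is Oct 1, 2025.

Oct 1, 2025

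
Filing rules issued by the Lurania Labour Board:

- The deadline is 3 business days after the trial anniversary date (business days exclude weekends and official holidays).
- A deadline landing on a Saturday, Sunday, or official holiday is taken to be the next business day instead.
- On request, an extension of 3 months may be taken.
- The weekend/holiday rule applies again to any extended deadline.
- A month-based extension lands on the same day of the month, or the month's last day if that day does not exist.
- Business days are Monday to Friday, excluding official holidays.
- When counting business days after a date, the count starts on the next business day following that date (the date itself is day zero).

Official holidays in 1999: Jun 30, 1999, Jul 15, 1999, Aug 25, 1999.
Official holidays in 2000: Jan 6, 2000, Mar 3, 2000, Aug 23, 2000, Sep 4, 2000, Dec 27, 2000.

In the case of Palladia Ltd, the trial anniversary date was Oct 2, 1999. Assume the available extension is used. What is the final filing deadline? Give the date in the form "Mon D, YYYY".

3 business days after Oct 2, 1999, excluding weekends and holidays, is Oct 6, 1999.
Oct 6, 1999 (Wednesday) is already a business day.
The 3 months extension carries Oct 6, 1999 to Jan 6, 2000.
Jan 6, 2000 is a listed holiday; the next business day is Jan 7, 2000 (Friday).
The final due date is Jan 7, 2000.

Jan 7, 2000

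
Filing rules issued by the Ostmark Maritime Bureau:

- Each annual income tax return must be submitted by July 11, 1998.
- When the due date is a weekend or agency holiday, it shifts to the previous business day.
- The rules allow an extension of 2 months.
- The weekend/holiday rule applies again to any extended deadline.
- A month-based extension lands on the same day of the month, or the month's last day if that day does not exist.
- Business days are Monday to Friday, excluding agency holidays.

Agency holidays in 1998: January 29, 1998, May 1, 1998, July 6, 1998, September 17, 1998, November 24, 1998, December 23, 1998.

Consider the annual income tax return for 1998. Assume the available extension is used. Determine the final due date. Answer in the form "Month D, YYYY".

The stated deadline is July 11, 1998.
July 11, 1998 is a Saturday; the preceding business day is July 10, 1998 (Friday).
Applying the 2 months extension: 2 months after July 10, 1998 is September 10, 1998.
Since September 10, 1998 is a Thursday and not a holiday, the date is unchanged.
Final deadline: September 10, 1998.

September 10, 1998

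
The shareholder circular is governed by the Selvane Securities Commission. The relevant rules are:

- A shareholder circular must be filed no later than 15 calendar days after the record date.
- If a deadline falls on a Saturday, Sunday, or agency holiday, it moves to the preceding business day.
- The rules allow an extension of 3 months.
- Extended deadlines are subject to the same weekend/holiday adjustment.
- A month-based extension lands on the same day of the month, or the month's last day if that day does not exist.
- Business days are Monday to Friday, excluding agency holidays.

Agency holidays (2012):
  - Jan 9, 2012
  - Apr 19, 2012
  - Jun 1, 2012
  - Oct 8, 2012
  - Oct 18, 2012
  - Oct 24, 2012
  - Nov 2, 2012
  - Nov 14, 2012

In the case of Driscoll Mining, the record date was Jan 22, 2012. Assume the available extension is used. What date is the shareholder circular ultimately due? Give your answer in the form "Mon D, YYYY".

May 4, 2012

Adding 15 calendar days to Jan 22, 2012 gives Feb 6, 2012.
Since Feb 6, 2012 is a Monday and not a holiday, the date is unchanged.
Applying the 3 months extension: 3 months after Feb 6, 2012 is May 6, 2012.
May 6, 2012 falls on a Sunday. Rolling to the preceding business day gives May 4, 2012, a Friday.
The final due date is May 4, 2012.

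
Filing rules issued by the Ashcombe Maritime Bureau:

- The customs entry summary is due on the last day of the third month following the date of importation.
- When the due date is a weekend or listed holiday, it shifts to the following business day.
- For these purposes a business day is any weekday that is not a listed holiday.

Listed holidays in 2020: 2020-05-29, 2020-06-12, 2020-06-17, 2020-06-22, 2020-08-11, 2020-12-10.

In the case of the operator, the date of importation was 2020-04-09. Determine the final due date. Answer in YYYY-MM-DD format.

2020-07-31

3 months after 2020-04-09 is July 2020; that month ends on 2020-07-31.
2020-07-31 is a Friday and not a listed holiday, so it stands.
The final due date is 2020-07-31.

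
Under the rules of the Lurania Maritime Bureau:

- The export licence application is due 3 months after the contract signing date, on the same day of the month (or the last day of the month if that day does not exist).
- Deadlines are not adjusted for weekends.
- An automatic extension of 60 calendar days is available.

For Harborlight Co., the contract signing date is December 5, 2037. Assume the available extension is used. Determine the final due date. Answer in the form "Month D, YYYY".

May 4, 2038

3 months after December 5, 2037, on the same day of the month, is March 5, 2038.
March 5, 2038 is a Friday; no weekend or holiday adjustment applies.
Add the 60 calendar-day extension to March 5, 2038: May 4, 2038.
No adjustment is made for weekends or holidays, so May 4, 2038 stands.
The final due date is May 4, 2038.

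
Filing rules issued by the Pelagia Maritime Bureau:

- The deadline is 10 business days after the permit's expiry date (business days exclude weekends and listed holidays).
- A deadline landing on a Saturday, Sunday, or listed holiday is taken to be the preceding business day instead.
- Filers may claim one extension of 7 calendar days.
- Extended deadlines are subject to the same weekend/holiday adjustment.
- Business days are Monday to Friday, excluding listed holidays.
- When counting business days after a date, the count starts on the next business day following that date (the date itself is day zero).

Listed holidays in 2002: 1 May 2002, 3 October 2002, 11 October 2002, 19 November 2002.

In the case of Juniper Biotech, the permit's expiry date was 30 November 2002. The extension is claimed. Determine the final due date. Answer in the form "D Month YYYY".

10 business days after 30 November 2002, excluding weekends and holidays, is 13 December 2002.
Since 13 December 2002 is a Friday and not a holiday, the date is unchanged.
The 7-calendar-day extension moves the deadline from 13 December 2002 to 20 December 2002.
Since 20 December 2002 is a Friday and not a holiday, the date is unchanged.
So the filing is due 20 December 2002.

20 December 2002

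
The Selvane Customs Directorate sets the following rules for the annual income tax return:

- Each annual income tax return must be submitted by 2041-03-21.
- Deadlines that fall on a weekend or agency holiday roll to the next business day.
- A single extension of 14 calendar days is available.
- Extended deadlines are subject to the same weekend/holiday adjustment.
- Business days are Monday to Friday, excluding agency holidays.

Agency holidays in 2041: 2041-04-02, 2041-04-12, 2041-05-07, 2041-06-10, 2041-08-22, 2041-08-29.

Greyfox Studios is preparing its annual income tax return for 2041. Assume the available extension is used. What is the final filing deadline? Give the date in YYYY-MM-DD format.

The stated deadline is 2041-03-21.
2041-03-21 (Thursday) is already a business day.
Add the 14 calendar-day extension to 2041-03-21: 2041-04-04.
2041-04-04 falls on a Thursday, which is a business day, so no adjustment is needed.
So the filing is due 2041-04-04.

2041-04-04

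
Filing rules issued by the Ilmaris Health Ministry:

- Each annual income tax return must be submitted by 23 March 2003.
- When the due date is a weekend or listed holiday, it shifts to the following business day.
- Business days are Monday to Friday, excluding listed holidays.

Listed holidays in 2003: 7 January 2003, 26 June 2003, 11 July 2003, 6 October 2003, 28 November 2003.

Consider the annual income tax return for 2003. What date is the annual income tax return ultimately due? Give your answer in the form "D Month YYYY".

24 March 2003

Start from the fixed due date, 23 March 2003.
Because 23 March 2003 is a Sunday, the deadline becomes 24 March 2003 (Monday).
Deadline: 24 March 2003.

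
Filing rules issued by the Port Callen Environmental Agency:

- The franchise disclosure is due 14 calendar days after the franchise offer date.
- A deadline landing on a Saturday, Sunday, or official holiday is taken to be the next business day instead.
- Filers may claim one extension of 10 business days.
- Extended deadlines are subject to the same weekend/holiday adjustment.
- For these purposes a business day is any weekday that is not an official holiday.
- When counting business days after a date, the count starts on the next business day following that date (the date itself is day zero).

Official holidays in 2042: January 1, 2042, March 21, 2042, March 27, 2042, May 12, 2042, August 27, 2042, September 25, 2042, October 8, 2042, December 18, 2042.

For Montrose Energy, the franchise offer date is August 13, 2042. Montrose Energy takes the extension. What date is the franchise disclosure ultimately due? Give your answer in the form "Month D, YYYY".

Trigger date August 13, 2042 + 14 calendar days = August 27, 2042.
August 27, 2042 is a listed holiday, so it moves to the next business day, August 28, 2042 (Thursday).
Applying the 10-business-day extension: 10 business days after August 28, 2042 is September 11, 2042.
September 11, 2042 falls on a Thursday, which is a business day, so no adjustment is needed.
The final due date is September 11, 2042.

September 11, 2042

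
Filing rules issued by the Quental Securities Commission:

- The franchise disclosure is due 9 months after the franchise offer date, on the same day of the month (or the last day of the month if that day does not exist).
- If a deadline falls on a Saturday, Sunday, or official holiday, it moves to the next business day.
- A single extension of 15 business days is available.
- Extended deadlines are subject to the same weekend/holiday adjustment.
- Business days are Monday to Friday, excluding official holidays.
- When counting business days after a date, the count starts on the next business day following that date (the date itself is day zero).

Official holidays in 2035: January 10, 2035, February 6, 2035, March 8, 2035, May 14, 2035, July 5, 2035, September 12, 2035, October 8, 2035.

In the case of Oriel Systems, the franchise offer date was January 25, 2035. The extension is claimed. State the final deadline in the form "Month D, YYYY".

November 15, 2035

Moving 9 months forward from January 25, 2035 on the corresponding day gives October 25, 2035.
October 25, 2035 (Thursday) is already a business day.
The 15-business-day extension runs from October 25, 2035 to November 15, 2035.
November 15, 2035 (Thursday) is already a business day.
Final deadline: November 15, 2035.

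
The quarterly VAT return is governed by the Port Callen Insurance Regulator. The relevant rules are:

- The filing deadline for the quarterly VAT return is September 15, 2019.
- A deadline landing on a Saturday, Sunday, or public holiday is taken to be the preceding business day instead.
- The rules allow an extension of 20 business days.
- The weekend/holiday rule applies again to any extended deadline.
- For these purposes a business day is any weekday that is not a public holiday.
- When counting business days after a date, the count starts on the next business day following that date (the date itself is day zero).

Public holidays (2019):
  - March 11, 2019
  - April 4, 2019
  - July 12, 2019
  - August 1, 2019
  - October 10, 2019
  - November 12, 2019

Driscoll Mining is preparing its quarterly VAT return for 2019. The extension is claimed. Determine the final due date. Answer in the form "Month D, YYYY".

October 14, 2019

The stated deadline is September 15, 2019.
September 15, 2019 falls on a Sunday. Rolling to the preceding business day gives September 13, 2019, a Friday.
The 20-business-day extension runs from September 13, 2019 to October 14, 2019.
October 14, 2019 falls on a Monday, which is a business day, so no adjustment is needed.
Final deadline: October 14, 2019.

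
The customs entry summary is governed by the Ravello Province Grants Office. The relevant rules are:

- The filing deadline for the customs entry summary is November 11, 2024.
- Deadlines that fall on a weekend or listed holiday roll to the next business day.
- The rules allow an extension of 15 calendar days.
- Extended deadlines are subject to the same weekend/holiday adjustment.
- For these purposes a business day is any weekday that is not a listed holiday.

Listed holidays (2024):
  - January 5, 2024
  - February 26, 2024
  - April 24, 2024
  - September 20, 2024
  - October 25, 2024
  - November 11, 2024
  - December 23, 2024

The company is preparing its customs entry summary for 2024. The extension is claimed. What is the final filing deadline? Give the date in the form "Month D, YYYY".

Start from the fixed due date, November 11, 2024.
November 11, 2024 falls on a listed holiday. Rolling to the next business day gives November 12, 2024, a Tuesday.
Add the 15 calendar-day extension to November 12, 2024: November 27, 2024.
November 27, 2024 is a Wednesday and not a listed holiday, so it stands.
Deadline: November 27, 2024.

November 27, 2024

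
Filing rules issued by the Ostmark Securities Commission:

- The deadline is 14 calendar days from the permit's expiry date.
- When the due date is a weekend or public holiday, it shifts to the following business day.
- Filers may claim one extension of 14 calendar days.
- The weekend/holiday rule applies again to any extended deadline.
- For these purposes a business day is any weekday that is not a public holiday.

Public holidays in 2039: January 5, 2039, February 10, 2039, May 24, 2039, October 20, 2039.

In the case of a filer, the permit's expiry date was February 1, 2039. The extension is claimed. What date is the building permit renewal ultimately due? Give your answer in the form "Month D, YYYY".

Trigger date February 1, 2039 + 14 calendar days = February 15, 2039.
February 15, 2039 (Tuesday) is already a business day.
The 14-calendar-day extension moves the deadline from February 15, 2039 to March 1, 2039.
Since March 1, 2039 is a Tuesday and not a holiday, the date is unchanged.
Deadline: March 1, 2039.

March 1, 2039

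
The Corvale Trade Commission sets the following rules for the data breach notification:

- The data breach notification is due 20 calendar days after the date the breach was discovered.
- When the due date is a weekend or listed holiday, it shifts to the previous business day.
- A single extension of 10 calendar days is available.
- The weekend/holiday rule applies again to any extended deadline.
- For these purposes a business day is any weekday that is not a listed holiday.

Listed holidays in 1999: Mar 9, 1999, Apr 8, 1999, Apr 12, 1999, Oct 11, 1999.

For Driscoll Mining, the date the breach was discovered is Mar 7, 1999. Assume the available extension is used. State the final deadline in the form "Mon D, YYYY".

Apr 5, 1999

Trigger date Mar 7, 1999 + 20 calendar days = Mar 27, 1999.
Mar 27, 1999 is a Saturday; the preceding business day is Mar 26, 1999 (Friday).
Add the 10 calendar-day extension to Mar 26, 1999: Apr 5, 1999.
Since Apr 5, 1999 is a Monday and not a holiday, the date is unchanged.
Deadline: Apr 5, 1999.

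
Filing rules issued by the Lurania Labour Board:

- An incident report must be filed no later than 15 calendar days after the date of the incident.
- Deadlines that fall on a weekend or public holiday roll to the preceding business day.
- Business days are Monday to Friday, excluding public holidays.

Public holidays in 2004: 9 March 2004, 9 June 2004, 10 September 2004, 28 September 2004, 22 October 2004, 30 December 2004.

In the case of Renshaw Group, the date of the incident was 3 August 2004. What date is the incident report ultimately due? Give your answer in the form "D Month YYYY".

18 August 2004

15 calendar days after 3 August 2004 is 18 August 2004.
Since 18 August 2004 is a Wednesday and not a holiday, the date is unchanged.
Deadline: 18 August 2004.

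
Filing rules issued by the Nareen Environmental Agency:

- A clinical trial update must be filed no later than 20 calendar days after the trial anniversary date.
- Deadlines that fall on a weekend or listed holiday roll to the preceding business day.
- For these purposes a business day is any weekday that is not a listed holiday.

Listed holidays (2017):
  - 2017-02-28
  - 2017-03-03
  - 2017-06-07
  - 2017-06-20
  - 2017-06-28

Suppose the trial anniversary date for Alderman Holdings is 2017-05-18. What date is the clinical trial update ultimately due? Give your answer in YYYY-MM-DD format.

Trigger date 2017-05-18 + 20 calendar days = 2017-06-07.
2017-06-07 is a listed holiday; the preceding business day is 2017-06-06 (Tuesday).
The final due date is 2017-06-06.

2017-06-06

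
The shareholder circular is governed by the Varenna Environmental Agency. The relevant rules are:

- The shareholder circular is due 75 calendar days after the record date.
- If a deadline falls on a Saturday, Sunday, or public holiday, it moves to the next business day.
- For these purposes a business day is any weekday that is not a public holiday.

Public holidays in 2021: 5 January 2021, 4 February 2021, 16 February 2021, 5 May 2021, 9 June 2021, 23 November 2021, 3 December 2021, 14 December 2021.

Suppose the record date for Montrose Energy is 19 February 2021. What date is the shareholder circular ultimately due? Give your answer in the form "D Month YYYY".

6 May 2021

75 calendar days after 19 February 2021 is 5 May 2021.
5 May 2021 is a listed holiday; the next business day is 6 May 2021 (Thursday).
So the filing is due 6 May 2021.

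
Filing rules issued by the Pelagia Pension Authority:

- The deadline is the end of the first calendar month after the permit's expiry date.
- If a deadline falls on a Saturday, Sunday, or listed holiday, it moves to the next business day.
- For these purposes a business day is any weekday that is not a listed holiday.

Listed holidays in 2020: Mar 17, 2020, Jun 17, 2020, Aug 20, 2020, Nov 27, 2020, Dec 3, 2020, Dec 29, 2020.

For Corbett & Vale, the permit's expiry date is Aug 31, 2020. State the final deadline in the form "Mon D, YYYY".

1 month after Aug 31, 2020 falls in September 2020; the last day of that month is Sep 30, 2020.
Since Sep 30, 2020 is a Wednesday and not a holiday, the date is unchanged.
So the filing is due Sep 30, 2020.

Sep 30, 2020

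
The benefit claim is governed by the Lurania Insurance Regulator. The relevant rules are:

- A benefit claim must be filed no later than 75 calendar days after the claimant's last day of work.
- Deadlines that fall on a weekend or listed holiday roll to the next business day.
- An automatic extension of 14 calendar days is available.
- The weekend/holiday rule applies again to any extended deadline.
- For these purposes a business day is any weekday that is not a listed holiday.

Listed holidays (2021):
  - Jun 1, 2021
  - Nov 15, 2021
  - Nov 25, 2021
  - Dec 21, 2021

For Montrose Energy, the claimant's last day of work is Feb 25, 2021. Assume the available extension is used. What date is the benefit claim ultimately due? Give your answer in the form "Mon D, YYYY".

May 25, 2021

Adding 75 calendar days to Feb 25, 2021 gives May 11, 2021.
May 11, 2021 (Tuesday) is already a business day.
Applying the 14-calendar-day extension: May 11, 2021 + 14 days = May 25, 2021.
May 25, 2021 (Tuesday) is already a business day.
So the filing is due May 25, 2021.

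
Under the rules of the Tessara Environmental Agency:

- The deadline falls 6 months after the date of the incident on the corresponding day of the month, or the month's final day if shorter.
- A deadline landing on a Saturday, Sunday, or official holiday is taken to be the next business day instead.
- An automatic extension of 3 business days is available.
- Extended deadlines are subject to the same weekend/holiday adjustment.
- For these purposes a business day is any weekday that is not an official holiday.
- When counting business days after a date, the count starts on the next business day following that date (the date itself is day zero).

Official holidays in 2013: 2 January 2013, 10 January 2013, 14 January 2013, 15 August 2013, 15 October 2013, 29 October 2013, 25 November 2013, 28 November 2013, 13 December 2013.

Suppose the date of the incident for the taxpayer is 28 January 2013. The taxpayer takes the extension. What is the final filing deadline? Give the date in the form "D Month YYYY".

6 months after 28 January 2013, on the same day of the month, is 28 July 2013.
28 July 2013 is a Sunday, so it moves to the next business day, 29 July 2013 (Monday).
Applying the 3-business-day extension: 3 business days after 29 July 2013 is 1 August 2013.
1 August 2013 is a Thursday and not a listed holiday, so it stands.
Final deadline: 1 August 2013.

1 August 2013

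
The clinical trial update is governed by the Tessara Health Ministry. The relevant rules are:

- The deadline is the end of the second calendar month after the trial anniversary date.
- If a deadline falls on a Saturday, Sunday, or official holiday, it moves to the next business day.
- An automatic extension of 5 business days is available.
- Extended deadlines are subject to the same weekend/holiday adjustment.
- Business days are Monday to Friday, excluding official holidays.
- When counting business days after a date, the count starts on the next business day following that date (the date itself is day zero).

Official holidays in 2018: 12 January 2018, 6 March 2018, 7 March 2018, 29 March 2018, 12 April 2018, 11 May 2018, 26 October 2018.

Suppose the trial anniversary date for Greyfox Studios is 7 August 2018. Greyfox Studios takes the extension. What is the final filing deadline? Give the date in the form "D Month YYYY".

7 November 2018

The second month after 7 August 2018 is October 2018, whose last day is 31 October 2018.
31 October 2018 falls on a Wednesday, which is a business day, so no adjustment is needed.
Applying the 5-business-day extension: 5 business days after 31 October 2018 is 7 November 2018.
7 November 2018 falls on a Wednesday, which is a business day, so no adjustment is needed.
So the filing is due 7 November 2018.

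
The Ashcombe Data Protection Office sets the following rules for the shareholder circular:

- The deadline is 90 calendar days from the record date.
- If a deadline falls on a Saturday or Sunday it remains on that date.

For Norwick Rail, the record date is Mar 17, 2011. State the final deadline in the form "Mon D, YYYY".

Trigger date Mar 17, 2011 + 90 calendar days = Jun 15, 2011.
Jun 15, 2011 falls on a Wednesday. The rules make no weekend/holiday allowance, so it remains Jun 15, 2011.
The final due date is Jun 15, 2011.

Jun 15, 2011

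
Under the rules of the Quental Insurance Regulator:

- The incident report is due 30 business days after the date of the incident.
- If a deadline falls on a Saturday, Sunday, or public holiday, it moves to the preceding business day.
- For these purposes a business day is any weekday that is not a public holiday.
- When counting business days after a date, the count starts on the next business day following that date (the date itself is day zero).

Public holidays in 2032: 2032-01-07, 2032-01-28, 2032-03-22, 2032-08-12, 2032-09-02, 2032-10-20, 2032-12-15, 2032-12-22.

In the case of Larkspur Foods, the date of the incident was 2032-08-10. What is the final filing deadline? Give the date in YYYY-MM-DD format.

Starting the day after 2032-08-10 and counting 30 business days lands on 2032-09-23.
2032-09-23 is a Thursday and not a listed holiday, so it stands.
Deadline: 2032-09-23.

2032-09-23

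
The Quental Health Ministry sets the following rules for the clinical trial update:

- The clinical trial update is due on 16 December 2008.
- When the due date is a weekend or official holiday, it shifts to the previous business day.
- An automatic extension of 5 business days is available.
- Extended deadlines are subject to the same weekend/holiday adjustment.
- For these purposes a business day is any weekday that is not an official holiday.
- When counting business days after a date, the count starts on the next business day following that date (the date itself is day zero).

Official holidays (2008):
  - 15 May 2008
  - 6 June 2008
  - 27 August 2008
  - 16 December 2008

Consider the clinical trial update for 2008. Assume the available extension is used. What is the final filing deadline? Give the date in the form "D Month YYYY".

Start from the fixed due date, 16 December 2008.
Because 16 December 2008 is a listed holiday, the deadline becomes 15 December 2008 (Monday).
The 5-business-day extension runs from 15 December 2008 to 23 December 2008.
Since 23 December 2008 is a Tuesday and not a holiday, the date is unchanged.
Deadline: 23 December 2008.

23 December 2008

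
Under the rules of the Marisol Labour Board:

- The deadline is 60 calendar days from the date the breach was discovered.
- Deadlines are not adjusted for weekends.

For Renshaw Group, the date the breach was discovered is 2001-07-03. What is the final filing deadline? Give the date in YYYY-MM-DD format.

2001-09-01

Adding 60 calendar days to 2001-07-03 gives 2001-09-01.
2001-09-01 is a Saturday; no weekend or holiday adjustment applies.
The final due date is 2001-09-01.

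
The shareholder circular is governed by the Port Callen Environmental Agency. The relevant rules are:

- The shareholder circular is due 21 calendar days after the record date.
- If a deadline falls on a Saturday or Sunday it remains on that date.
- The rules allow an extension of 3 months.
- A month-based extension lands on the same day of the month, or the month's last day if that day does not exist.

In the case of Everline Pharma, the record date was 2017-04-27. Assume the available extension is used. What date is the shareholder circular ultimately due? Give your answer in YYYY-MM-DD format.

Adding 21 calendar days to 2017-04-27 gives 2017-05-18.
2017-05-18 is a Thursday; no weekend or holiday adjustment applies.
Add 3 months to 2017-05-18: 2017-08-18.
2017-08-18 is a Friday; no weekend or holiday adjustment applies.
So the filing is due 2017-08-18.

2017-08-18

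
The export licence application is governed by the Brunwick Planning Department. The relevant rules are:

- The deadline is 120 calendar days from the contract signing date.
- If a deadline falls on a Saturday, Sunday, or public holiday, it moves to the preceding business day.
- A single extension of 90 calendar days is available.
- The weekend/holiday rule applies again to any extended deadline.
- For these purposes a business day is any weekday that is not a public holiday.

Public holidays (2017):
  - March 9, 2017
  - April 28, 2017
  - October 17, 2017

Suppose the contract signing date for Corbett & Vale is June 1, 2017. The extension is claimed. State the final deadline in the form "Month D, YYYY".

December 28, 2017

Trigger date June 1, 2017 + 120 calendar days = September 29, 2017.
Since September 29, 2017 is a Friday and not a holiday, the date is unchanged.
Applying the 90-calendar-day extension: September 29, 2017 + 90 days = December 28, 2017.
Since December 28, 2017 is a Thursday and not a holiday, the date is unchanged.
Final deadline: December 28, 2017.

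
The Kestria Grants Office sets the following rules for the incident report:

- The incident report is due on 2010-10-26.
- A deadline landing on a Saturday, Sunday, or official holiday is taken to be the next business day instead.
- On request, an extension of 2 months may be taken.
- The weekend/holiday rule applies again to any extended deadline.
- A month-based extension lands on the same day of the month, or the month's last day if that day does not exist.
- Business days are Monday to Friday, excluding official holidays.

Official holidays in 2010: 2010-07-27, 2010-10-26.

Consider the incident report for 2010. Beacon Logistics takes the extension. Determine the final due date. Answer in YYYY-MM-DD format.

Start from the fixed due date, 2010-10-26.
2010-10-26 is a listed holiday, so it moves to the next business day, 2010-10-27 (Wednesday).
Add 2 months to 2010-10-27: 2010-12-27.
2010-12-27 falls on a Monday, which is a business day, so no adjustment is needed.
The final due date is 2010-12-27.

2010-12-27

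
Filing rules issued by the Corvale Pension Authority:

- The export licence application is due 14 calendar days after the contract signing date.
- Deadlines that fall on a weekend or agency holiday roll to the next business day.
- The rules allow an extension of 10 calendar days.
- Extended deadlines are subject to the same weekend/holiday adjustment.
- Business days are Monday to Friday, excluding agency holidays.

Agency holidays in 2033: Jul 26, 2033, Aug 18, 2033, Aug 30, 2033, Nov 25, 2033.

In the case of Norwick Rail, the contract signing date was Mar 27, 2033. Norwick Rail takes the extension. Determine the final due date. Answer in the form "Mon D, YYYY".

Apr 21, 2033

14 calendar days after Mar 27, 2033 is Apr 10, 2033.
Apr 10, 2033 is a Sunday, so it moves to the next business day, Apr 11, 2033 (Monday).
With the 10-day extension, Apr 11, 2033 becomes Apr 21, 2033.
Apr 21, 2033 (Thursday) is already a business day.
So the filing is due Apr 21, 2033.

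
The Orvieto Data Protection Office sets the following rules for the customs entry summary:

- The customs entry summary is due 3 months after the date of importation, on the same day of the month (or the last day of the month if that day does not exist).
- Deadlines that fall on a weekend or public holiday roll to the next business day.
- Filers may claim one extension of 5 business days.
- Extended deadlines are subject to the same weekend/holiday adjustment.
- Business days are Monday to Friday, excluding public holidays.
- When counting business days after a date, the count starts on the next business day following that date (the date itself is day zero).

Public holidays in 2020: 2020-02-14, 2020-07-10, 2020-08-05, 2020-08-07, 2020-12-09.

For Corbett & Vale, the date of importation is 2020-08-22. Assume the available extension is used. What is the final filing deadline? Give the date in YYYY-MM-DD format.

3 months after 2020-08-22, on the same day of the month, is 2020-11-22.
2020-11-22 is a Sunday; the next business day is 2020-11-23 (Monday).
Applying the 5-business-day extension: 5 business days after 2020-11-23 is 2020-11-30.
2020-11-30 is a Monday and not a listed holiday, so it stands.
Deadline: 2020-11-30.

2020-11-30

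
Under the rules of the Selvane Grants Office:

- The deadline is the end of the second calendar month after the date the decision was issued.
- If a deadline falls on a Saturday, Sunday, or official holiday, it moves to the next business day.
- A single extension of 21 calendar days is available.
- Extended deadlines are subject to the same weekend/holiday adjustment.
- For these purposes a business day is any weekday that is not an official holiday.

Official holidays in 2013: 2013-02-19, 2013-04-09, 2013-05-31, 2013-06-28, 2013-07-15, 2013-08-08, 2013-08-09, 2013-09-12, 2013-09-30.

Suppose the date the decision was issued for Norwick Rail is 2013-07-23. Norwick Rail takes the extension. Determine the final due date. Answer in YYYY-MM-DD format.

2 months after 2013-07-23 is September 2013; that month ends on 2013-09-30.
2013-09-30 falls on a listed holiday. Rolling to the next business day gives 2013-10-01, a Tuesday.
The 21-calendar-day extension moves the deadline from 2013-10-01 to 2013-10-22.
2013-10-22 falls on a Tuesday, which is a business day, so no adjustment is needed.
So the filing is due 2013-10-22.

2013-10-22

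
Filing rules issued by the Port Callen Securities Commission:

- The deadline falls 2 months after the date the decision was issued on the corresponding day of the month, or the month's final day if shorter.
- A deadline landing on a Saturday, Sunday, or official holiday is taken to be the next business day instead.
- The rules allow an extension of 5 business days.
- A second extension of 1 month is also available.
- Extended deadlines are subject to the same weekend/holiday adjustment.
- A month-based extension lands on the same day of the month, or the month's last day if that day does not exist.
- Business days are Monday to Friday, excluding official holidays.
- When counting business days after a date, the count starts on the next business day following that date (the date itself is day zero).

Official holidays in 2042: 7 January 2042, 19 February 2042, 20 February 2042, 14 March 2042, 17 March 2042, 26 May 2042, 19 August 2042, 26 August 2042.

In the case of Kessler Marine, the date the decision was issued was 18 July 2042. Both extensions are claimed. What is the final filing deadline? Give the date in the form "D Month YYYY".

27 October 2042

Moving 2 months forward from 18 July 2042 on the corresponding day gives 18 September 2042.
18 September 2042 (Thursday) is already a business day.
Applying the 5-business-day extension: 5 business days after 18 September 2042 is 25 September 2042.
25 September 2042 (Thursday) is already a business day.
The 1 month extension carries 25 September 2042 to 25 October 2042.
Because 25 October 2042 is a Saturday, the deadline becomes 27 October 2042 (Monday).
So the filing is due 27 October 2042.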